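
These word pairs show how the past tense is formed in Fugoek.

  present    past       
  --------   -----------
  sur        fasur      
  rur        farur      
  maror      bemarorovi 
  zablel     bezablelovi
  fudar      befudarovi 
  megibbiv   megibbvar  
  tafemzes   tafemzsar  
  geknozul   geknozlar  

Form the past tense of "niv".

"niv" has 1 vowel. The stems with 1 vowel (sur → fasur, rur → farur) add the prefix fa-.
The other patterns: stems with 2 vowels add be- … -ovi around the stem; stems with 3 vowels delete the last vowel and add -ar.
So niv → faniv.

faniv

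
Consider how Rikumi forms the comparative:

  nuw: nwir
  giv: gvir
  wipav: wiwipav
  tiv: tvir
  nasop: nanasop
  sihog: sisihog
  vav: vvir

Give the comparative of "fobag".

"fobag" has 2 vowels. The stems with 2 vowels (nasop → nanasop, wipav → wiwipav, sihog → sisihog) repeat the first consonant+vowel as a prefix.
So fobag → fofobag.

fofobag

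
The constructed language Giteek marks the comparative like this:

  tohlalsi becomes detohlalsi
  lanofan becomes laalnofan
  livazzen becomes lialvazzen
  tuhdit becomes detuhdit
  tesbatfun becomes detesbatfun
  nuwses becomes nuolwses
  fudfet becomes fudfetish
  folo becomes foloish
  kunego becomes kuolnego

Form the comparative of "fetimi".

"fetimi" begins with f-. The stems beginning with f- (fudfet → fudfetish, folo → foloish) add -ish.
So fetimi → fetimiish.

fetimiish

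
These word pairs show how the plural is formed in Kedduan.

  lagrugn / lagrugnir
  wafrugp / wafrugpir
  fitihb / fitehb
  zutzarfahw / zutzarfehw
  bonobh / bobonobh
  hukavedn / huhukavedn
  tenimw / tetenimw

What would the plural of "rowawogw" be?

rowawogwir

lagrugn and hukavedn both end in -n yet inflect differently (lagrugnir, huhukavedn), so the final letter is not what conditions the rule; the second-to-last letter is.
"rowawogw" has second-to-last letter 'g'. The stems whose second-to-last letter is 'g' (lagrugn → lagrugnir, wafrugp → wafrugpir) add -ir.
The other patterns: stems whose second-to-last letter is 'h' change the last vowel to 'e'; stems whose second-to-last letter is 'b', 'd' or 'm' repeat the first consonant+vowel as a prefix.
So rowawogw → rowawogwir.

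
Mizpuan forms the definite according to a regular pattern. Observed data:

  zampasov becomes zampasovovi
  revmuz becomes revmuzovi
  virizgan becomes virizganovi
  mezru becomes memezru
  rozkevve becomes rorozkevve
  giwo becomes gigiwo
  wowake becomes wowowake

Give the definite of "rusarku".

rurusarku

revmuz and mezru both have last vowel 'u' yet inflect differently (revmuzovi, memezru), so the last vowel is not what conditions the rule; whether the stem ends in a vowel or a consonant is.
"rusarku" ends in a vowel. The stems ending in a vowel (mezru → memezru, rozkevve → rorozkevve, giwo → gigiwo) repeat the first consonant+vowel as a prefix.
The other pattern: stems ending in a consonant add -ovi.
So rusarku → rurusarku.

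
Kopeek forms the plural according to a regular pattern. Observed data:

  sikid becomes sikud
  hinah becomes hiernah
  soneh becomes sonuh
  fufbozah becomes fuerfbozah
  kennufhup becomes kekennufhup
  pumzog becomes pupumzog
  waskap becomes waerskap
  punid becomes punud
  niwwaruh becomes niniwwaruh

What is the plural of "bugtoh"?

"bugtoh" has last vowel 'o'. The one such stem in the data (pumzog → pupumzog) repeats the first consonant+vowel as a prefix (as do niwwaruh, kennufhup), so the same rule applies.
So bugtoh → bubugtoh.

bubugtoh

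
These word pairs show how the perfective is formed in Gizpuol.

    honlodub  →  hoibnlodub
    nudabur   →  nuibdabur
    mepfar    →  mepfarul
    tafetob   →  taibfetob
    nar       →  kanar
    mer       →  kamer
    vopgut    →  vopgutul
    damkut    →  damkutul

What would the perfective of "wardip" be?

nar and mepfar both end in -r yet inflect differently (kanar, mepfarul), so the final letter is not what conditions the rule; the number of vowels is.
"wardip" has 2 vowels. The stems with 2 vowels (vopgut → vopgutul, damkut → damkutul, mepfar → mepfarul) add -ul.
The other patterns: stems with 1 vowel add the prefix ka-; stems with 3 vowels insert -ib- after the first vowel.
So wardip → wardipul.

wardipul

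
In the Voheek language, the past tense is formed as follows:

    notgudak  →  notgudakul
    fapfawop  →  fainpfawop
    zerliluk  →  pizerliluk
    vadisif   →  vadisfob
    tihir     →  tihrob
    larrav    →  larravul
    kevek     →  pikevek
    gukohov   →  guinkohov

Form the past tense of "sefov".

larrav and gukohov both end in -v yet inflect differently (larravul, guinkohov), so the final letter is not what conditions the rule; the last vowel is.
"sefov" has last vowel 'o'. The stems whose last vowel is 'o' (gukohov → guinkohov, fapfawop → fainpfawop) insert -in- after the first vowel.
The other patterns: stems whose last vowel is 'a' add -ul; stems whose last vowel is 'i' delete the last vowel and add -ob; stems whose last vowel is 'e' or 'u' add the prefix pi-.
So sefov → seinfov.

seinfov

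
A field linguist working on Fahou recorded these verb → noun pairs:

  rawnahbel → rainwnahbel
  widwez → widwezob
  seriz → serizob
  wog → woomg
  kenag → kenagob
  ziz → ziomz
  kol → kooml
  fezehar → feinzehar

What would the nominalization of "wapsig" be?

wapsigob

ziz and widwez both end in -z yet inflect differently (ziomz, widwezob), so the final letter is not what conditions the rule; the number of vowels is.
"wapsig" has 2 vowels. The stems with 2 vowels (widwez → widwezob, kenag → kenagob, seriz → serizob) add -ob.
The other patterns: stems with 1 vowel insert -om- after the first vowel; stems with 3 vowels insert -in- after the first vowel.
So wapsig → wapsigob.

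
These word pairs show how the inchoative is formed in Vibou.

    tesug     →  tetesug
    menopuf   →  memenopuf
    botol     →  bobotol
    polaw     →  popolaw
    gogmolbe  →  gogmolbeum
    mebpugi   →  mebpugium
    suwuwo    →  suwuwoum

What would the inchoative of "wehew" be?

wewehew

botol and suwuwo both have last vowel 'o' yet inflect differently (bobotol, suwuwoum), so the last vowel is not what conditions the rule; whether the stem ends in a vowel or a consonant is.
"wehew" ends in a consonant. The stems ending in a consonant (tesug → tetesug, menopuf → memenopuf, botol → bobotol) repeat the first consonant+vowel as a prefix.
So wehew → wewehew.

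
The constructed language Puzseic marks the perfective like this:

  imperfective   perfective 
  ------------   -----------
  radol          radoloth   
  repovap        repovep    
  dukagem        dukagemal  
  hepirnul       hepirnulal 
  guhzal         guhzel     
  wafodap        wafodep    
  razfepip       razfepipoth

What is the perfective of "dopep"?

dopepal

guhzal and hepirnul both end in -l yet inflect differently (guhzel, hepirnulal), so the final letter is not what conditions the rule; the last vowel is.
"dopep" has last vowel 'e'. The one such stem in the data (dukagem → dukagemal) adds -al, so the same rule applies.
So dopep → dopepal.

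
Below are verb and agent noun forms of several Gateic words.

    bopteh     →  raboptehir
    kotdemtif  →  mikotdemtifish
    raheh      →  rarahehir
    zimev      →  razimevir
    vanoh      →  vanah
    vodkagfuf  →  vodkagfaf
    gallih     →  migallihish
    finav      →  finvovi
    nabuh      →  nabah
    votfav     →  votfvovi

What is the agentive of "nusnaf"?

"nusnaf" has last vowel 'a'. The stems whose last vowel is 'a' (finav → finvovi, votfav → votfvovi) delete the last vowel and add -ovi.
The other patterns: stems whose last vowel is 'i' add mi- … -ish around the stem; stems whose last vowel is 'e' add ra- … -ir around the stem; stems whose last vowel is 'o' or 'u' change the last vowel to 'a'.
So nusnaf → nusnfovi.

nusnfovi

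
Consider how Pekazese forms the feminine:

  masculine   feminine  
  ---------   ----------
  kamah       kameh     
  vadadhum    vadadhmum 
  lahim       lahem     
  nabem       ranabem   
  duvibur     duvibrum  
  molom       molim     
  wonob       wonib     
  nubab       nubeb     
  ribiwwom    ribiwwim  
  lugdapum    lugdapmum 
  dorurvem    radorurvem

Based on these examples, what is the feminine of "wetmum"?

"wetmum" has last vowel 'u'. The stems whose last vowel is 'u' (lugdapum → lugdapmum, duvibur → duvibrum, vadadhum → vadadhmum) delete the last vowel and add -um.
So wetmum → wetmmum.

wetmmum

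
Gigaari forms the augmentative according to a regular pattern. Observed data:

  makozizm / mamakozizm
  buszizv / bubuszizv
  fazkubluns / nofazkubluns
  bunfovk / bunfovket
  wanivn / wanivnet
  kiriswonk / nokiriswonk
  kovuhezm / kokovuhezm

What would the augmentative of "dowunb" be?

"dowunb" has second-to-last letter 'n'. The stems whose second-to-last letter is 'n' (kiriswonk → nokiriswonk, fazkubluns → nofazkubluns) add the prefix no-.
So dowunb → nodowunb.

nodowunb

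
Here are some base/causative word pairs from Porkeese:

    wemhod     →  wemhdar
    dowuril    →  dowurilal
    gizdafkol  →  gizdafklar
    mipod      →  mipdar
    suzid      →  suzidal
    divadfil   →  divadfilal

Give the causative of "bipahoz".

gizdafkol and divadfil both end in -l yet inflect differently (gizdafklar, divadfilal), so the final letter is not what conditions the rule; the last vowel is.
"bipahoz" has last vowel 'o'. The stems whose last vowel is 'o' (gizdafkol → gizdafklar, mipod → mipdar, wemhod → wemhdar) delete the last vowel and add -ar.
So bipahoz → bipahzar.

bipahzar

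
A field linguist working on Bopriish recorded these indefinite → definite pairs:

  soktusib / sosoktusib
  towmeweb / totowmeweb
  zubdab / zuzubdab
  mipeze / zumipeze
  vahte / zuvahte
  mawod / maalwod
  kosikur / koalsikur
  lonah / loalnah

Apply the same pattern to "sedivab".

towmeweb and mipeze both have last vowel 'e' yet inflect differently (totowmeweb, zumipeze), so the last vowel is not what conditions the rule; the final letter is.
"sedivab" ends in -b. The stems ending in -b (soktusib → sosoktusib, towmeweb → totowmeweb, zubdab → zuzubdab) repeat the first consonant+vowel as a prefix.
The other patterns: stems ending in -e add the prefix zu-; stems ending in -d, -h or -r insert -al- after the first vowel.
So sedivab → sesedivab.

sesedivab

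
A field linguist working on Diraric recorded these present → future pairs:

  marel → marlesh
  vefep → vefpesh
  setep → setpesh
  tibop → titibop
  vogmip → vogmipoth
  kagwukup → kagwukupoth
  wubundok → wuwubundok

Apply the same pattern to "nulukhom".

nunulukhom

"nulukhom" has last vowel 'o'. The stems whose last vowel is 'o' (wubundok → wuwubundok, tibop → titibop) repeat the first consonant+vowel as a prefix.
The other patterns: stems whose last vowel is 'e' delete the last vowel and add -esh; stems whose last vowel is 'i' or 'u' add -oth.
So nulukhom → nunulukhom.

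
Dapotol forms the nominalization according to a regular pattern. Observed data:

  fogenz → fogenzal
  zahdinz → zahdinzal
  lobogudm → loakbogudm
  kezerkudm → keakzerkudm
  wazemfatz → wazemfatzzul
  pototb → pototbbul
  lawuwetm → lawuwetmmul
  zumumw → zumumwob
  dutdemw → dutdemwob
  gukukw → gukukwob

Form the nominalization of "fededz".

fogenz and wazemfatz both end in -z yet inflect differently (fogenzal, wazemfatzzul), so the final letter is not what conditions the rule; the second-to-last letter is.
"fededz" has second-to-last letter 'd'. The stems whose second-to-last letter is 'd' (lobogudm → loakbogudm, kezerkudm → keakzerkudm) insert -ak- after the first vowel.
The other patterns: stems whose second-to-last letter is 'n' add -al; stems whose second-to-last letter is 't' double the final consonant and add -ul; stems whose second-to-last letter is 'k' or 'm' add -ob.
So fededz → feakdedz.

feakdedz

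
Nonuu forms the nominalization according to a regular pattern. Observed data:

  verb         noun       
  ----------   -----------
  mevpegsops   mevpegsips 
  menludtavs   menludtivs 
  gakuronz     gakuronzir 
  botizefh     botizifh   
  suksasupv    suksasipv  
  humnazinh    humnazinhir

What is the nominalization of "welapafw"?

welapifw

"welapafw" has second-to-last letter 'f'. The one such stem in the data (botizefh → botizifh) changes the last vowel to 'i' (as do menludtavs, mevpegsops), so the same rule applies.
So welapafw → welapifw.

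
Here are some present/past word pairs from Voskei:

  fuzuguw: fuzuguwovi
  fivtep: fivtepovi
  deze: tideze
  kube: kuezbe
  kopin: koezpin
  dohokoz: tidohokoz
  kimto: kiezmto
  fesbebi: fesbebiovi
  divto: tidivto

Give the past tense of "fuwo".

kimto and divto both end in -o yet inflect differently (kiezmto, tidivto), so the final letter is not what conditions the rule; the first letter is.
"fuwo" begins with f-. The stems beginning with f- (fuzuguw → fuzuguwovi, fivtep → fivtepovi, fesbebi → fesbebiovi) add -ovi.
The other patterns: stems beginning with k- insert -ez- after the first vowel; stems beginning with d- add the prefix ti-.
So fuwo → fuwoovi.

fuwoovi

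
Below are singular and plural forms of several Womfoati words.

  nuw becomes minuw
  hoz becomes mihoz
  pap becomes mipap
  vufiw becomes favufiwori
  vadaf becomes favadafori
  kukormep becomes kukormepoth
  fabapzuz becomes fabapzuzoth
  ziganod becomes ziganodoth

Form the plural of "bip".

mibip

"bip" has 1 vowel. The stems with 1 vowel (nuw → minuw, hoz → mihoz, pap → mipap) add the prefix mi-.
The other patterns: stems with 2 vowels add fa- … -ori around the stem; stems with 3 vowels add -oth.
So bip → mibip.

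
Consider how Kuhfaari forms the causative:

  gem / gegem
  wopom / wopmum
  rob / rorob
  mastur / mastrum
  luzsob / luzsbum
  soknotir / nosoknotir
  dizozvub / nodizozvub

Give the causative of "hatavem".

nohatavem

rob and luzsob both end in -b yet inflect differently (rorob, luzsbum), so the final letter is not what conditions the rule; the number of vowels is.
"hatavem" has 3 vowels. The stems with 3 vowels (soknotir → nosoknotir, dizozvub → nodizozvub) add the prefix no-.
The other patterns: stems with 1 vowel repeat the first consonant+vowel as a prefix; stems with 2 vowels delete the last vowel and add -um.
So hatavem → nohatavem.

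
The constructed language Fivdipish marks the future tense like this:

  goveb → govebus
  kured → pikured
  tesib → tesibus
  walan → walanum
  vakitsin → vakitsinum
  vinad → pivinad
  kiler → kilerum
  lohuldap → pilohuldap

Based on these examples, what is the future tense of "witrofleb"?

witroflebus

kured and goveb both have last vowel 'e' yet inflect differently (pikured, govebus), so the last vowel is not what conditions the rule; the final letter is.
"witrofleb" ends in -b. The stems ending in -b (goveb → govebus, tesib → tesibus) add -us.
The other patterns: stems ending in -d or -p add the prefix pi-; stems ending in -n or -r add -um.
So witrofleb → witroflebus.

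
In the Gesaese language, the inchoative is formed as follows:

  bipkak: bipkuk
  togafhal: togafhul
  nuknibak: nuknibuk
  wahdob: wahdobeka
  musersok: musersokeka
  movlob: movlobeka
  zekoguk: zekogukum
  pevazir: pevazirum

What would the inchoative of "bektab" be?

bektub

bipkak and musersok both end in -k yet inflect differently (bipkuk, musersokeka), so the final letter is not what conditions the rule; the last vowel is.
"bektab" has last vowel 'a'. The stems whose last vowel is 'a' (bipkak → bipkuk, togafhal → togafhul, nuknibak → nuknibuk) change the last vowel to 'u'.
The other patterns: stems whose last vowel is 'o' add -eka; stems whose last vowel is 'i' or 'u' add -um.
So bektab → bektub.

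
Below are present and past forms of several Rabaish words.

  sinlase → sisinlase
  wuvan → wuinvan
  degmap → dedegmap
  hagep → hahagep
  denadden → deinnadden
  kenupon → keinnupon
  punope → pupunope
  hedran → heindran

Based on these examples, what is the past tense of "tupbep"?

denadden and sinlase both have last vowel 'e' yet inflect differently (deinnadden, sisinlase), so the last vowel is not what conditions the rule; the final letter is.
"tupbep" ends in -p. The stems ending in -p (hagep → hahagep, degmap → dedegmap) repeat the first consonant+vowel as a prefix.
So tupbep → tutupbep.

tutupbep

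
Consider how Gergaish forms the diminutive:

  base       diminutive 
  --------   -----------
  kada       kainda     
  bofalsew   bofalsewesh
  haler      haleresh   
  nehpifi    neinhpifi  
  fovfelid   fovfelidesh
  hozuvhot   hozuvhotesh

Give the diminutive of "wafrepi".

wainfrepi

nehpifi and fovfelid both have last vowel 'i' yet inflect differently (neinhpifi, fovfelidesh), so the last vowel is not what conditions the rule; whether the stem ends in a vowel or a consonant is.
"wafrepi" ends in a vowel. The stems ending in a vowel (nehpifi → neinhpifi, kada → kainda) insert -in- after the first vowel.
The other pattern: stems ending in a consonant add -esh.
So wafrepi → wainfrepi.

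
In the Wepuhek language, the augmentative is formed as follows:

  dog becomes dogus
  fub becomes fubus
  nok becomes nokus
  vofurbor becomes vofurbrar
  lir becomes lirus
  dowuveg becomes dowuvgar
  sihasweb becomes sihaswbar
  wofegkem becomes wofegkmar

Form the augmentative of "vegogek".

"vegogek" has 3 vowels. The stems with 3 vowels (dowuveg → dowuvgar, sihasweb → sihaswbar, wofegkem → wofegkmar) delete the last vowel and add -ar.
So vegogek → vegogkar.

vegogkar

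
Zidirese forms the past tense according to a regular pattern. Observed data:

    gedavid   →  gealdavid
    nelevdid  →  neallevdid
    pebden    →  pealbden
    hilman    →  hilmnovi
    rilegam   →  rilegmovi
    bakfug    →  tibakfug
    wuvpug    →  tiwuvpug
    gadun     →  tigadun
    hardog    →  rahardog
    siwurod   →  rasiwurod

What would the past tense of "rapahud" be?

pebden and hilman both end in -n yet inflect differently (pealbden, hilmnovi), so the final letter is not what conditions the rule; the last vowel is.
"rapahud" has last vowel 'u'. The stems whose last vowel is 'u' (bakfug → tibakfug, wuvpug → tiwuvpug, gadun → tigadun) add the prefix ti-.
The other patterns: stems whose last vowel is 'e' or 'i' insert -al- after the first vowel; stems whose last vowel is 'a' delete the last vowel and add -ovi; stems whose last vowel is 'o' add the prefix ra-.
So rapahud → tirapahud.

tirapahud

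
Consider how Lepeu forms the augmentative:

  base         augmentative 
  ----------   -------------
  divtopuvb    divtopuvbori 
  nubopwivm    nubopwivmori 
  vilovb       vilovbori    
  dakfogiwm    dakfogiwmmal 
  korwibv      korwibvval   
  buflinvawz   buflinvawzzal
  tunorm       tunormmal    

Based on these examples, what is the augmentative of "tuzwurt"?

tuzwurttal

nubopwivm and tunorm both end in -m yet inflect differently (nubopwivmori, tunormmal), so the final letter is not what conditions the rule; the second-to-last letter is.
"tuzwurt" has second-to-last letter 'r'. The one such stem in the data (tunorm → tunormmal) doubles the final consonant and adds -al (as do dakfogiwm, korwibv), so the same rule applies.
The other pattern: stems whose second-to-last letter is 'v' add -ori.
So tuzwurt → tuzwurttal.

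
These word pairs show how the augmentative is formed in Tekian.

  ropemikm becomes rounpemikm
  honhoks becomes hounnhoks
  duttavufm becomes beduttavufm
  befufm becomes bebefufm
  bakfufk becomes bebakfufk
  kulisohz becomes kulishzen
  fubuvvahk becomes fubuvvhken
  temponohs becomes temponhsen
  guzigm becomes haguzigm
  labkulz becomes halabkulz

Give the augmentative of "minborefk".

ropemikm and duttavufm both end in -m yet inflect differently (rounpemikm, beduttavufm), so the final letter is not what conditions the rule; the second-to-last letter is.
"minborefk" has second-to-last letter 'f'. The stems whose second-to-last letter is 'f' (duttavufm → beduttavufm, befufm → bebefufm, bakfufk → bebakfufk) add the prefix be-.
The other patterns: stems whose second-to-last letter is 'k' insert -un- after the first vowel; stems whose second-to-last letter is 'h' delete the last vowel and add -en; stems whose second-to-last letter is 'g' or 'l' add the prefix ha-.
So minborefk → beminborefk.

beminborefk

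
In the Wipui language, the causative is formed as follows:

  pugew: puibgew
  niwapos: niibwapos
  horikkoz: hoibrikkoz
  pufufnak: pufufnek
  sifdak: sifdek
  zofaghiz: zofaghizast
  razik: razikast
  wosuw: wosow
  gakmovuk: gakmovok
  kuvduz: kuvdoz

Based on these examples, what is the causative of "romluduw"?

"romluduw" has last vowel 'u'. The stems whose last vowel is 'u' (wosuw → wosow, gakmovuk → gakmovok, kuvduz → kuvdoz) change the last vowel to 'o'.
The other patterns: stems whose last vowel is 'e' or 'o' insert -ib- after the first vowel; stems whose last vowel is 'a' change the last vowel to 'e'; stems whose last vowel is 'i' add -ast.
So romluduw → romludow.

romludow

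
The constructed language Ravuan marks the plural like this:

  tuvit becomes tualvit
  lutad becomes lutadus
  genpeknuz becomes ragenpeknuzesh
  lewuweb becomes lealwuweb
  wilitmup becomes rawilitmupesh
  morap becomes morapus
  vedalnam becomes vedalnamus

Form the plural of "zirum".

wilitmup and morap both end in -p yet inflect differently (rawilitmupesh, morapus), so the final letter is not what conditions the rule; the last vowel is.
"zirum" has last vowel 'u'. The stems whose last vowel is 'u' (genpeknuz → ragenpeknuzesh, wilitmup → rawilitmupesh) add ra- … -esh around the stem.
The other patterns: stems whose last vowel is 'a' add -us; stems whose last vowel is 'e' or 'i' insert -al- after the first vowel.
So zirum → razirumesh.

razirumesh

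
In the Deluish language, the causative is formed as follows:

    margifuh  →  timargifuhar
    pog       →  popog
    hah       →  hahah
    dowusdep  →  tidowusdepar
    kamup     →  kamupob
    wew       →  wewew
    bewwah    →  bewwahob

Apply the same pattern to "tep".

tetep

"tep" has 1 vowel. The stems with 1 vowel (wew → wewew, hah → hahah, pog → popog) repeat the first consonant+vowel as a prefix.
The other patterns: stems with 2 vowels add -ob; stems with 3 vowels add ti- … -ar around the stem.
So tep → tetep.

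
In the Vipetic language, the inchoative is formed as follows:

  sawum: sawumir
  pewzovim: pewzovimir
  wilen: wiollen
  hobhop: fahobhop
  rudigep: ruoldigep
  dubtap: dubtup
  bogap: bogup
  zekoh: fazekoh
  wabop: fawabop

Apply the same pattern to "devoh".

fadevoh

rudigep and dubtap both end in -p yet inflect differently (ruoldigep, dubtup), so the final letter is not what conditions the rule; the last vowel is.
"devoh" has last vowel 'o'. The stems whose last vowel is 'o' (zekoh → fazekoh, hobhop → fahobhop, wabop → fawabop) add the prefix fa-.
The other patterns: stems whose last vowel is 'e' insert -ol- after the first vowel; stems whose last vowel is 'a' change the last vowel to 'u'; stems whose last vowel is 'i' or 'u' add -ir.
So devoh → fadevoh.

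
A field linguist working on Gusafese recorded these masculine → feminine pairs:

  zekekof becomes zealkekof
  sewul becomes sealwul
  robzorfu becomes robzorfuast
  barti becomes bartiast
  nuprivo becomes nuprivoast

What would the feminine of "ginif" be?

gialnif

sewul and robzorfu both have last vowel 'u' yet inflect differently (sealwul, robzorfuast), so the last vowel is not what conditions the rule; whether the stem ends in a vowel or a consonant is.
"ginif" ends in a consonant. The stems ending in a consonant (zekekof → zealkekof, sewul → sealwul) insert -al- after the first vowel.
The other pattern: stems ending in a vowel add -ast.
So ginif → gialnif.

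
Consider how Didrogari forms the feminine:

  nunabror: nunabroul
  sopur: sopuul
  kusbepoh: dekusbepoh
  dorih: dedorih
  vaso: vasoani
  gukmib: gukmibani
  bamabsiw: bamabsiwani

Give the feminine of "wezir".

weziul

kusbepoh and nunabror both have last vowel 'o' yet inflect differently (dekusbepoh, nunabroul), so the last vowel is not what conditions the rule; the final letter is.
"wezir" ends in -r. The stems ending in -r (sopur → sopuul, nunabror → nunabroul) drop the final letter and add -ul.
So wezir → weziul.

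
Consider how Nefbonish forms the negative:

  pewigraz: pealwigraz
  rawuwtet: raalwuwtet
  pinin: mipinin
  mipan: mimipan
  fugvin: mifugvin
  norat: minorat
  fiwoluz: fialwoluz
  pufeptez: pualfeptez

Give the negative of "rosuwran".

roalsuwran

"rosuwran" has 3 vowels. The stems with 3 vowels (rawuwtet → raalwuwtet, fiwoluz → fialwoluz, pewigraz → pealwigraz) insert -al- after the first vowel.
So rosuwran → roalsuwran.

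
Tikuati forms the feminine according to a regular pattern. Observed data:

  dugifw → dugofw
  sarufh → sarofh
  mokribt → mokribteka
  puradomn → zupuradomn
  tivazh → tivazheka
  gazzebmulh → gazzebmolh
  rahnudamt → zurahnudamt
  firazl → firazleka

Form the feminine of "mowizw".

rahnudamt and mokribt both end in -t yet inflect differently (zurahnudamt, mokribteka), so the final letter is not what conditions the rule; the second-to-last letter is.
"mowizw" has second-to-last letter 'z'. The stems whose second-to-last letter is 'z' (firazl → firazleka, tivazh → tivazheka) add -eka.
The other patterns: stems whose second-to-last letter is 'm' add the prefix zu-; stems whose second-to-last letter is 'f' or 'l' change the last vowel to 'o'.
So mowizw → mowizweka.

mowizweka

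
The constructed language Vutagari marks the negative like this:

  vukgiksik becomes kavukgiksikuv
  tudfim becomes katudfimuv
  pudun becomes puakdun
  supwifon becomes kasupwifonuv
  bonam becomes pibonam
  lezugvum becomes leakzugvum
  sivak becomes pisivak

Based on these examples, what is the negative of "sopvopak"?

pisopvopak

lezugvum and bonam both end in -m yet inflect differently (leakzugvum, pibonam), so the final letter is not what conditions the rule; the last vowel is.
"sopvopak" has last vowel 'a'. The stems whose last vowel is 'a' (bonam → pibonam, sivak → pisivak) add the prefix pi-.
So sopvopak → pisopvopak.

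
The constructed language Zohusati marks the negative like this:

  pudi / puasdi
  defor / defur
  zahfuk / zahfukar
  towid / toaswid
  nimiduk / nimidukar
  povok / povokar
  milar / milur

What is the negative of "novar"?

povok and defor both have last vowel 'o' yet inflect differently (povokar, defur), so the last vowel is not what conditions the rule; the final letter is.
"novar" ends in -r. The stems ending in -r (milar → milur, defor → defur) change the last vowel to 'u'.
The other patterns: stems ending in -k add -ar; stems ending in -d or -i insert -as- after the first vowel.
So novar → novur.

novur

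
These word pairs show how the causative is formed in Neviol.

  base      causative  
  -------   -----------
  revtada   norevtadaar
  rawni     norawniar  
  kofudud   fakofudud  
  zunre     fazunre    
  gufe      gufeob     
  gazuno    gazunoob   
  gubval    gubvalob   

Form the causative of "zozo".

"zozo" begins with z-. The one such stem in the data (zunre → fazunre) adds the prefix fa-, so the same rule applies.
The other patterns: stems beginning with r- add no- … -ar around the stem; stems beginning with g- add -ob.
So zozo → fazozo.

fazozo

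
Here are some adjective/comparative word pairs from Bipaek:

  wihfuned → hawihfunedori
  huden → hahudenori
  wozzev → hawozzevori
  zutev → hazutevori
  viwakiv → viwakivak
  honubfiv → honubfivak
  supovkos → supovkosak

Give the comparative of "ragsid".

"ragsid" has last vowel 'i'. The stems whose last vowel is 'i' (viwakiv → viwakivak, honubfiv → honubfivak) add -ak.
So ragsid → ragsidak.

ragsidak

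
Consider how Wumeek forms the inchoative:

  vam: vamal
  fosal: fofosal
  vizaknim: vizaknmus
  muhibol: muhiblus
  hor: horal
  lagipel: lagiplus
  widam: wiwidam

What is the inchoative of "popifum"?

popifmus

"popifum" has 3 vowels. The stems with 3 vowels (lagipel → lagiplus, vizaknim → vizaknmus, muhibol → muhiblus) delete the last vowel and add -us.
So popifum → popifmus.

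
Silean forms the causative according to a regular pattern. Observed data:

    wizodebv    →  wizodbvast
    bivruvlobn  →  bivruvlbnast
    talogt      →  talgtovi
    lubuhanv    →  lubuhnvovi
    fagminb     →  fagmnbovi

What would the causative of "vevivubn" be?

"vevivubn" has second-to-last letter 'b'. The stems whose second-to-last letter is 'b' (wizodebv → wizodbvast, bivruvlobn → bivruvlbnast) delete the last vowel and add -ast.
The other pattern: stems whose second-to-last letter is 'g' or 'n' delete the last vowel and add -ovi.
So vevivubn → vevivbnast.

vevivbnast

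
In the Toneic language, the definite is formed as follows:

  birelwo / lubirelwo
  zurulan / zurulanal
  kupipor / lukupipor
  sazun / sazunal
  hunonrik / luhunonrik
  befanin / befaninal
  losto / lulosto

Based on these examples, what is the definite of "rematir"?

lurematir

befanin and hunonrik both have last vowel 'i' yet inflect differently (befaninal, luhunonrik), so the last vowel is not what conditions the rule; the final letter is.
"rematir" ends in -r. The one such stem in the data (kupipor → lukupipor) adds the prefix lu-, so the same rule applies.
The other pattern: stems ending in -n add -al.
So rematir → lurematir.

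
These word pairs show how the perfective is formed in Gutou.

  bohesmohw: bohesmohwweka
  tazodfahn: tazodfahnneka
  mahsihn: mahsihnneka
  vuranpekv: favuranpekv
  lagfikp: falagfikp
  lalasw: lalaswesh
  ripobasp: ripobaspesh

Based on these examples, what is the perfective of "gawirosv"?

bohesmohw and lalasw both end in -w yet inflect differently (bohesmohwweka, lalaswesh), so the final letter is not what conditions the rule; the second-to-last letter is.
"gawirosv" has second-to-last letter 's'. The stems whose second-to-last letter is 's' (lalasw → lalaswesh, ripobasp → ripobaspesh) add -esh.
The other patterns: stems whose second-to-last letter is 'h' double the final consonant and add -eka; stems whose second-to-last letter is 'k' add the prefix fa-.
So gawirosv → gawirosvesh.

gawirosvesh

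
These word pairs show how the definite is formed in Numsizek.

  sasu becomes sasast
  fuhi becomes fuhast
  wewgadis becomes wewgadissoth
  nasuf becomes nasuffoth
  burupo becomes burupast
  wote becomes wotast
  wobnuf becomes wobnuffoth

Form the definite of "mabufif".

mabufiffoth

sasu and nasuf both have last vowel 'u' yet inflect differently (sasast, nasuffoth), so the last vowel is not what conditions the rule; whether the stem ends in a vowel or a consonant is.
"mabufif" ends in a consonant. The stems ending in a consonant (nasuf → nasuffoth, wobnuf → wobnuffoth, wewgadis → wewgadissoth) double the final consonant and add -oth.
So mabufif → mabufiffoth.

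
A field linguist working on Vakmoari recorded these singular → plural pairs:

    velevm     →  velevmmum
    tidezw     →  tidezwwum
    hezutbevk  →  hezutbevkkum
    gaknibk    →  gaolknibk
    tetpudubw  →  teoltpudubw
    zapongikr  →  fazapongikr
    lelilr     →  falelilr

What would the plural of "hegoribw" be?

heolgoribw

hezutbevk and gaknibk both end in -k yet inflect differently (hezutbevkkum, gaolknibk), so the final letter is not what conditions the rule; the second-to-last letter is.
"hegoribw" has second-to-last letter 'b'. The stems whose second-to-last letter is 'b' (gaknibk → gaolknibk, tetpudubw → teoltpudubw) insert -ol- after the first vowel.
So hegoribw → heolgoribw.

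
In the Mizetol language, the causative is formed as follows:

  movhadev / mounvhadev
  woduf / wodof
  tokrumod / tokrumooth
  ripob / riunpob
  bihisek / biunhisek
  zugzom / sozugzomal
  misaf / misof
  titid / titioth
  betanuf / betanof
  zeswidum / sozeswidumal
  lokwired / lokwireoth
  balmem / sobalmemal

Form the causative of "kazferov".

tokrumod and zugzom both have last vowel 'o' yet inflect differently (tokrumooth, sozugzomal), so the last vowel is not what conditions the rule; the final letter is.
"kazferov" ends in -v. The one such stem in the data (movhadev → mounvhadev) inserts -un- after the first vowel (as do bihisek, ripob), so the same rule applies.
The other patterns: stems ending in -f change the last vowel to 'o'; stems ending in -d drop the final letter and add -oth; stems ending in -m add so- … -al around the stem.
So kazferov → kaunzferov.

kaunzferov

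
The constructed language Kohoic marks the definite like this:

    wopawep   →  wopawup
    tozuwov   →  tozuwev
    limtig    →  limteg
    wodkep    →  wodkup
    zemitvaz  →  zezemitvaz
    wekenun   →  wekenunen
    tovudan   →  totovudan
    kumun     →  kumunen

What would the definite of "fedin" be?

wekenun and tovudan both end in -n yet inflect differently (wekenunen, totovudan), so the final letter is not what conditions the rule; the last vowel is.
"fedin" has last vowel 'i'. The one such stem in the data (limtig → limteg) changes the last vowel to 'e' (as does tozuwov), so the same rule applies.
The other patterns: stems whose last vowel is 'u' add -en; stems whose last vowel is 'a' repeat the first consonant+vowel as a prefix; stems whose last vowel is 'e' change the last vowel to 'u'.
So fedin → feden.

feden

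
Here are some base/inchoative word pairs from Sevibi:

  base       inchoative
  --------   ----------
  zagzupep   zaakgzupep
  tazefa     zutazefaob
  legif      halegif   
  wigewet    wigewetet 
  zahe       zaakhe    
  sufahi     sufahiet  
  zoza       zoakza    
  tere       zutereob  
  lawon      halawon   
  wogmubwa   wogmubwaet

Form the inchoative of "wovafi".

wovafiet

"wovafi" begins with w-. The stems beginning with w- (wigewet → wigewetet, wogmubwa → wogmubwaet) add -et.
The other patterns: stems beginning with l- add the prefix ha-; stems beginning with z- insert -ak- after the first vowel; stems beginning with t- add zu- … -ob around the stem.
So wovafi → wovafiet.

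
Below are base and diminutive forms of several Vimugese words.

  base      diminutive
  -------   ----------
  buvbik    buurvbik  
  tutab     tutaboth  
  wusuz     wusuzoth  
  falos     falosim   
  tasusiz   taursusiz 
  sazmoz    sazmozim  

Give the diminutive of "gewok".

wusuz and tasusiz both end in -z yet inflect differently (wusuzoth, taursusiz), so the final letter is not what conditions the rule; the last vowel is.
"gewok" has last vowel 'o'. The stems whose last vowel is 'o' (falos → falosim, sazmoz → sazmozim) add -im.
The other patterns: stems whose last vowel is 'a' or 'u' add -oth; stems whose last vowel is 'i' insert -ur- after the first vowel.
So gewok → gewokim.

gewokim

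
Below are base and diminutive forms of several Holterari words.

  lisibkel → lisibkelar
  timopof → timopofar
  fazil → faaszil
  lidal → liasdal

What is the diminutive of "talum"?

taaslum

"talum" has 2 vowels. The stems with 2 vowels (fazil → faaszil, lidal → liasdal) insert -as- after the first vowel.
So talum → taaslum.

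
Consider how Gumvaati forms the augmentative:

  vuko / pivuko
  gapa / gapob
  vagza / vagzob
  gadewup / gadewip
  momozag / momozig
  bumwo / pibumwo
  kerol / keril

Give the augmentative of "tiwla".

tiwlob

vuko and kerol both have last vowel 'o' yet inflect differently (pivuko, keril), so the last vowel is not what conditions the rule; the final letter is.
"tiwla" ends in -a. The stems ending in -a (vagza → vagzob, gapa → gapob) drop the final letter and add -ob.
The other patterns: stems ending in -o add the prefix pi-; stems ending in -g, -l or -p change the last vowel to 'i'.
So tiwla → tiwlob.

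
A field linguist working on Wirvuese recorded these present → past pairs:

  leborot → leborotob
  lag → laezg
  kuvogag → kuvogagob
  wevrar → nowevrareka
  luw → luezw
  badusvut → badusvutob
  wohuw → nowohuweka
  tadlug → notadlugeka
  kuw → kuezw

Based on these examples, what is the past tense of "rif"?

lag and tadlug both end in -g yet inflect differently (laezg, notadlugeka), so the final letter is not what conditions the rule; the number of vowels is.
"rif" has 1 vowel. The stems with 1 vowel (kuw → kuezw, lag → laezg, luw → luezw) insert -ez- after the first vowel.
The other patterns: stems with 2 vowels add no- … -eka around the stem; stems with 3 vowels add -ob.
So rif → riezf.

riezf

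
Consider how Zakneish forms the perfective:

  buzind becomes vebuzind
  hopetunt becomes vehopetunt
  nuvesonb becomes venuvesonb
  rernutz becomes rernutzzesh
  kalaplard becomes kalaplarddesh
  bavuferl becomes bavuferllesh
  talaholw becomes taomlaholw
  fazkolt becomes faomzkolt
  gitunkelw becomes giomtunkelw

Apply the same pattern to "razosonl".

hopetunt and fazkolt both end in -t yet inflect differently (vehopetunt, faomzkolt), so the final letter is not what conditions the rule; the second-to-last letter is.
"razosonl" has second-to-last letter 'n'. The stems whose second-to-last letter is 'n' (nuvesonb → venuvesonb, hopetunt → vehopetunt, buzind → vebuzind) add the prefix ve-.
The other patterns: stems whose second-to-last letter is 'l' insert -om- after the first vowel; stems whose second-to-last letter is 'r' or 't' double the final consonant and add -esh.
So razosonl → verazosonl.

verazosonl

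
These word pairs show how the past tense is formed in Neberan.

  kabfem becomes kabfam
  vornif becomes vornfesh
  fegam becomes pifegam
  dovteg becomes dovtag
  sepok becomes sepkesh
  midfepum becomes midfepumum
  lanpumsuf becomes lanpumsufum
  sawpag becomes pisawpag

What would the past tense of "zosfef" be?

zosfaf

"zosfef" has last vowel 'e'. The stems whose last vowel is 'e' (kabfem → kabfam, dovteg → dovtag) change the last vowel to 'a'.
So zosfef → zosfaf.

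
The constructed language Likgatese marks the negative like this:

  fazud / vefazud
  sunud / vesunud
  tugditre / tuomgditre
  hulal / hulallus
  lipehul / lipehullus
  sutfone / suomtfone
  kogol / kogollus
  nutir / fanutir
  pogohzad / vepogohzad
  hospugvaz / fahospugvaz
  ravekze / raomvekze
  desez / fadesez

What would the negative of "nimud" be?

venimud

sunud and lipehul both have last vowel 'u' yet inflect differently (vesunud, lipehullus), so the last vowel is not what conditions the rule; the final letter is.
"nimud" ends in -d. The stems ending in -d (sunud → vesunud, pogohzad → vepogohzad, fazud → vefazud) add the prefix ve-.
The other patterns: stems ending in -e insert -om- after the first vowel; stems ending in -l double the final consonant and add -us; stems ending in -r or -z add the prefix fa-.
So nimud → venimud.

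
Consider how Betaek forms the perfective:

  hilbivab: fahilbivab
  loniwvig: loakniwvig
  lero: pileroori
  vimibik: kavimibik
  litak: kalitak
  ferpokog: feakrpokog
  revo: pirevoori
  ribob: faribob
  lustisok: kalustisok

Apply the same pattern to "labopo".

pilabopoori

lero and ribob both have last vowel 'o' yet inflect differently (pileroori, faribob), so the last vowel is not what conditions the rule; the final letter is.
"labopo" ends in -o. The stems ending in -o (lero → pileroori, revo → pirevoori) add pi- … -ori around the stem.
So labopo → pilabopoori.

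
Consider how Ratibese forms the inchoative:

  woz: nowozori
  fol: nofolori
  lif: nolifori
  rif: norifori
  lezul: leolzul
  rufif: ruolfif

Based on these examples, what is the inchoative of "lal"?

nolalori

fol and lezul both end in -l yet inflect differently (nofolori, leolzul), so the final letter is not what conditions the rule; the number of vowels is.
"lal" has 1 vowel. The stems with 1 vowel (woz → nowozori, fol → nofolori, lif → nolifori) add no- … -ori around the stem.
The other pattern: stems with 2 vowels insert -ol- after the first vowel.
So lal → nolalori.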